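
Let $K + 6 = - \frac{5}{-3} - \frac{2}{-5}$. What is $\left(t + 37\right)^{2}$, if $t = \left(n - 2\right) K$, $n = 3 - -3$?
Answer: $\frac{101761}{225} \approx 452.27$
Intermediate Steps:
$K = - \frac{59}{15}$ ($K = -6 - \left(- \frac{5}{3} - \frac{2}{5}\right) = -6 - - \frac{31}{15} = -6 + \left(\frac{5}{3} + \frac{2}{5}\right) = -6 + \frac{31}{15} = - \frac{59}{15} \approx -3.9333$)
$n = 6$ ($n = 3 + 3 = 6$)
$t = - \frac{236}{15}$ ($t = \left(6 - 2\right) \left(- \frac{59}{15}\right) = 4 \left(- \frac{59}{15}\right) = - \frac{236}{15} \approx -15.733$)
$\left(t + 37\right)^{2} = \left(- \frac{236}{15} + 37\right)^{2} = \left(\frac{319}{15}\right)^{2} = \frac{101761}{225}$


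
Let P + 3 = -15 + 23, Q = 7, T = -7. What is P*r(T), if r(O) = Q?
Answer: 35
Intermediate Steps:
r(O) = 7
P = 5 (P = -3 + (-15 + 23) = -3 + 8 = 5)
P*r(T) = 5*7 = 35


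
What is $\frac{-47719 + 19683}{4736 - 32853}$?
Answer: $\frac{28036}{28117} \approx 0.99712$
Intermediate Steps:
$\frac{-47719 + 19683}{4736 - 32853} = - \frac{28036}{-28117} = \left(-28036\right) \left(- \frac{1}{28117}\right) = \frac{28036}{28117}$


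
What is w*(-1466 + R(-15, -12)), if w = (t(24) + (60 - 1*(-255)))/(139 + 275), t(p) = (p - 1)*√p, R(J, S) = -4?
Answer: -25725/23 - 490*√6/3 ≈ -1518.6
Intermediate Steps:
t(p) = √p*(-1 + p) (t(p) = (-1 + p)*√p = √p*(-1 + p))
w = 35/46 + √6/9 (w = (√24*(-1 + 24) + (60 - 1*(-255)))/(139 + 275) = ((2*√6)*23 + (60 + 255))/414 = (46*√6 + 315)*(1/414) = (315 + 46*√6)*(1/414) = 35/46 + √6/9 ≈ 1.0330)
w*(-1466 + R(-15, -12)) = (35/46 + √6/9)*(-1466 - 4) = (35/46 + √6/9)*(-1470) = -25725/23 - 490*√6/3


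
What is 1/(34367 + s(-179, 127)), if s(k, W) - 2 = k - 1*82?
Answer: 1/34108 ≈ 2.9319e-5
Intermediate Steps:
s(k, W) = -80 + k (s(k, W) = 2 + (k - 1*82) = 2 + (k - 82) = 2 + (-82 + k) = -80 + k)
1/(34367 + s(-179, 127)) = 1/(34367 + (-80 - 179)) = 1/(34367 - 259) = 1/34108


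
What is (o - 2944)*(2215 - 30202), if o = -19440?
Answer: 626461008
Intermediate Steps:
(o - 2944)*(2215 - 30202) = (-19440 - 2944)*(2215 - 30202) = -22384*(-27987) = 626461008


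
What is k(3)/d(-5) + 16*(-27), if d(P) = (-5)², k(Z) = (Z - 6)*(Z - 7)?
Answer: -10788/25 ≈ -431.52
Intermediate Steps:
k(Z) = (-7 + Z)*(-6 + Z) (k(Z) = (-6 + Z)*(-7 + Z) = (-7 + Z)*(-6 + Z))
d(P) = 25
k(3)/d(-5) + 16*(-27) = (42 + 3² - 13*3)/25 + 16*(-27) = (42 + 9 - 39)*(1/25) - 432 = 12*(1/25) - 432 = 12/25 - 432 = -10788/25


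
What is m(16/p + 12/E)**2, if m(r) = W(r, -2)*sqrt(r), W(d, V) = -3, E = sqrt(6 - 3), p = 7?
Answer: 144/7 + 36*sqrt(3) ≈ 82.925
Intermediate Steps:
E = sqrt(3) ≈ 1.7320
m(r) = -3*sqrt(r)
m(16/p + 12/E)**2 = (-3*sqrt(16/7 + 12/(sqrt(3))))**2 = (-3*sqrt(16*(1/7) + 12*(sqrt(3)/3)))**2 = (-3*sqrt(16/7 + 4*sqrt(3)))**2 = 144/7 + 36*sqrt(3)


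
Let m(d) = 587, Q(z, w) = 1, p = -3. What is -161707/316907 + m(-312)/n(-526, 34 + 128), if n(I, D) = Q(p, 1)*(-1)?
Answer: -186186116/316907 ≈ -587.51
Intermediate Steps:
n(I, D) = -1 (n(I, D) = 1*(-1) = -1)
-161707/316907 + m(-312)/n(-526, 34 + 128) = -161707/316907 + 587/(-1) = -161707*1/316907 + 587*(-1) = -161707/316907 - 587 = -186186116/316907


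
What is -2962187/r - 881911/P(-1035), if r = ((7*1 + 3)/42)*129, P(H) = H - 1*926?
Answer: -40472330084/421615 ≈ -95994.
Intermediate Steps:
P(H) = -926 + H (P(H) = H - 926 = -926 + H)
r = 215/7 (r = ((7 + 3)/42)*129 = ((1/42)*10)*129 = (5/21)*129 = 215/7 ≈ 30.714)
-2962187/r - 881911/P(-1035) = -2962187/215/7 - 881911/(-926 - 1035) = -2962187*7/215 - 881911/(-1961) = -20735309/215 - 881911*(-1/1961) = -20735309/215 + 881911/1961 = -40472330084/421615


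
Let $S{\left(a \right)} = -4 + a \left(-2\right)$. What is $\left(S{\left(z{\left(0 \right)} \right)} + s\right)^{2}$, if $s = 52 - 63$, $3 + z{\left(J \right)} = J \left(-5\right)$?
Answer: $81$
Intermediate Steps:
$z{\left(J \right)} = -3 - 5 J$ ($z{\left(J \right)} = -3 + J \left(-5\right) = -3 - 5 J$)
$S{\left(a \right)} = -4 - 2 a$
$s = -11$ ($s = 52 - 63 = -11$)
$\left(S{\left(z{\left(0 \right)} \right)} + s\right)^{2} = \left(\left(-4 - 2 \left(-3 - 0\right)\right) - 11\right)^{2} = \left(\left(-4 - 2 \left(-3 + 0\right)\right) - 11\right)^{2} = \left(\left(-4 - -6\right) - 11\right)^{2} = \left(\left(-4 + 6\right) - 11\right)^{2} = \left(2 - 11\right)^{2} = \left(-9\right)^{2} = 81$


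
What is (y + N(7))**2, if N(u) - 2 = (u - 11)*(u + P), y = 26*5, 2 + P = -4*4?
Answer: 30976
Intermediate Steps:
P = -18 (P = -2 - 4*4 = -2 - 16 = -18)
y = 130
N(u) = 2 + (-18 + u)*(-11 + u) (N(u) = 2 + (u - 11)*(u - 18) = 2 + (-11 + u)*(-18 + u) = 2 + (-18 + u)*(-11 + u))
(y + N(7))**2 = (130 + (200 + 7**2 - 29*7))**2 = (130 + (200 + 49 - 203))**2 = (130 + 46)**2 = 176**2 = 30976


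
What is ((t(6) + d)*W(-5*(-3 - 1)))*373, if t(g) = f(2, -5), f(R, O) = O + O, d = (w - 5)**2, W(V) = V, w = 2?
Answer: -7460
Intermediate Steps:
d = 9 (d = (2 - 5)**2 = (-3)**2 = 9)
f(R, O) = 2*O
t(g) = -10 (t(g) = 2*(-5) = -10)
((t(6) + d)*W(-5*(-3 - 1)))*373 = ((-10 + 9)*(-5*(-3 - 1)))*373 = -(-5)*(-4)*373 = -1*20*373 = -20*373 = -7460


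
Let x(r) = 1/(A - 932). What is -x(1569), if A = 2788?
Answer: -1/1856 ≈ -0.00053879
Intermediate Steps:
x(r) = 1/1856 (x(r) = 1/(2788 - 932) = 1/1856)
-x(1569) = -1*1/1856 = -1/1856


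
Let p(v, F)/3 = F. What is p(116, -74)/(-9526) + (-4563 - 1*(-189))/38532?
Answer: -2759385/30587986 ≈ -0.090211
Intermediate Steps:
p(v, F) = 3*F
p(116, -74)/(-9526) + (-4563 - 1*(-189))/38532 = (3*(-74))/(-9526) + (-4563 - 1*(-189))/38532 = -222*(-1/9526) + (-4563 + 189)*(1/38532) = 111/4763 - 4374*1/38532 = 111/4763 - 729/6422 = -2759385/30587986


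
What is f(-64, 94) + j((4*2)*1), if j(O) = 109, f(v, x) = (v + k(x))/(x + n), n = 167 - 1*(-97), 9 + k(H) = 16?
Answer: 38965/358 ≈ 108.84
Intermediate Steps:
k(H) = 7 (k(H) = -9 + 16 = 7)
n = 264 (n = 167 + 97 = 264)
f(v, x) = (7 + v)/(264 + x) (f(v, x) = (v + 7)/(x + 264) = (7 + v)/(264 + x))
f(-64, 94) + j((4*2)*1) = (7 - 64)/(264 + 94) + 109 = -57/358 + 109 = 38965/358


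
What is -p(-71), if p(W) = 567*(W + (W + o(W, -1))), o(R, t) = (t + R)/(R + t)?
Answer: 79947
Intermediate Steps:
o(R, t) = 1 (o(R, t) = (R + t)/(R + t) = 1)
p(W) = 567 + 1134*W (p(W) = 567*(W + (W + 1)) = 567*(W + (1 + W)) = 567*(1 + 2*W) = 567 + 1134*W)
-p(-71) = -(567 + 1134*(-71)) = -(567 - 80514) = -1*(-79947) = 79947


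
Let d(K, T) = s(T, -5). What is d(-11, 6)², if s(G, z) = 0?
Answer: 0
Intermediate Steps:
d(K, T) = 0
d(-11, 6)² = 0² = 0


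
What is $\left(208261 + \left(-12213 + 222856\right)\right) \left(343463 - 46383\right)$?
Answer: $124448000320$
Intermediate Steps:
$\left(208261 + \left(-12213 + 222856\right)\right) \left(343463 - 46383\right) = \left(208261 + 210643\right) 297080 = 418904 \cdot 297080 = 124448000320$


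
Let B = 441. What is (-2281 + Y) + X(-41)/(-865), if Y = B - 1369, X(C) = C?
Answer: -2775744/865 ≈ -3209.0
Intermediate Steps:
Y = -928 (Y = 441 - 1369 = -928)
(-2281 + Y) + X(-41)/(-865) = (-2281 - 928) - 41/(-865) = -3209 - 41*(-1/865) = -3209 + 41/865 = -2775744/865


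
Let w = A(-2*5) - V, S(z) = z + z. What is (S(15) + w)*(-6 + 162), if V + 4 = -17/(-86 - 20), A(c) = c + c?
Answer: 114426/53 ≈ 2159.0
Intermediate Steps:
A(c) = 2*c
V = -407/106 (V = -4 - 17/(-86 - 20) = -4 - 17/(-106) = -4 - 17*(-1/106) = -4 + 17/106 = -407/106 ≈ -3.8396)
S(z) = 2*z
w = -1713/106 (w = 2*(-2*5) - 1*(-407/106) = 2*(-10) + 407/106 = -20 + 407/106 = -1713/106 ≈ -16.160)
(S(15) + w)*(-6 + 162) = (2*15 - 1713/106)*(-6 + 162) = (30 - 1713/106)*156 = (1467/106)*156 = 114426/53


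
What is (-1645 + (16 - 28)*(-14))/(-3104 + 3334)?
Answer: -1477/230 ≈ -6.4217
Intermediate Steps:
(-1645 + (16 - 28)*(-14))/(-3104 + 3334) = (-1645 - 12*(-14))/230 = (-1645 + 168)*(1/230) = -1477*1/230 = -1477/230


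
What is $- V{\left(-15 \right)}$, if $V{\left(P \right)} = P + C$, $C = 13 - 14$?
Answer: $16$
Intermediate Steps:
$C = -1$
$V{\left(P \right)} = -1 + P$ ($V{\left(P \right)} = P - 1 = -1 + P$)
$- V{\left(-15 \right)} = - (-1 - 15) = \left(-1\right) \left(-16\right) = 16$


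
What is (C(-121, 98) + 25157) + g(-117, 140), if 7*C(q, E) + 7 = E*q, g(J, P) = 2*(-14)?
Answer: 23434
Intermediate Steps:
g(J, P) = -28
C(q, E) = -1 + E*q/7 (C(q, E) = -1 + (E*q)/7 = -1 + E*q/7)
(C(-121, 98) + 25157) + g(-117, 140) = ((-1 + (⅐)*98*(-121)) + 25157) - 28 = ((-1 - 1694) + 25157) - 28 = (-1695 + 25157) - 28 = 23462 - 28 = 23434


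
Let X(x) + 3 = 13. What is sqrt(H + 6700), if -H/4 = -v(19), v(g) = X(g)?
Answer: 2*sqrt(1685) ≈ 82.098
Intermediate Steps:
X(x) = 10 (X(x) = -3 + 13 = 10)
v(g) = 10
H = 40 (H = -(-4)*10 = -4*(-10) = 40)
sqrt(H + 6700) = sqrt(40 + 6700) = sqrt(6740) = 2*sqrt(1685)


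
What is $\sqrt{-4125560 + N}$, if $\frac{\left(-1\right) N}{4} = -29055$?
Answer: $2 i \sqrt{1002335} \approx 2002.3 i$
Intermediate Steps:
$N = 116220$ ($N = \left(-4\right) \left(-29055\right) = 116220$)
$\sqrt{-4125560 + N} = \sqrt{-4125560 + 116220} = \sqrt{-4009340} = 2 i \sqrt{1002335}$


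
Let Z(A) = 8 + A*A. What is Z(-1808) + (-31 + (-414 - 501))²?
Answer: 4163788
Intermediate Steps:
Z(A) = 8 + A²
Z(-1808) + (-31 + (-414 - 501))² = (8 + (-1808)²) + (-31 + (-414 - 501))² = (8 + 3268864) + (-31 - 915)² = 3268872 + (-946)² = 3268872 + 894916 = 4163788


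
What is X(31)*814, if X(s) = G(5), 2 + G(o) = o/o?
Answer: -814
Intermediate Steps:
G(o) = -1 (G(o) = -2 + o/o = -2 + 1 = -1)
X(s) = -1
X(31)*814 = -1*814 = -814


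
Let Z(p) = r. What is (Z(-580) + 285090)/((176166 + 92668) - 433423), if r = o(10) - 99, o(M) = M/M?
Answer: -284992/164589 ≈ -1.7315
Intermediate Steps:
o(M) = 1
r = -98 (r = 1 - 99 = -98)
Z(p) = -98
(Z(-580) + 285090)/((176166 + 92668) - 433423) = (-98 + 285090)/((176166 + 92668) - 433423) = 284992/(268834 - 433423) = 284992/(-164589) = 284992*(-1/164589) = -284992/164589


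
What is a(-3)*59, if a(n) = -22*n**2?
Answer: -11682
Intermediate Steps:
a(-3)*59 = -22*(-3)**2*59 = -22*9*59 = -198*59 = -11682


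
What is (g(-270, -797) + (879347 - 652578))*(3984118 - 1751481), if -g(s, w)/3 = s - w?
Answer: 502763060756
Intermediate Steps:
g(s, w) = -3*s + 3*w (g(s, w) = -3*(s - w) = -3*s + 3*w)
(g(-270, -797) + (879347 - 652578))*(3984118 - 1751481) = ((-3*(-270) + 3*(-797)) + (879347 - 652578))*(3984118 - 1751481) = ((810 - 2391) + 226769)*2232637 = (-1581 + 226769)*2232637 = 225188*2232637 = 502763060756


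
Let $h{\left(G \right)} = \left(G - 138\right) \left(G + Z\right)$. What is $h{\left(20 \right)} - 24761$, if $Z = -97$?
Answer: $-15675$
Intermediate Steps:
$h{\left(G \right)} = \left(-138 + G\right) \left(-97 + G\right)$ ($h{\left(G \right)} = \left(G - 138\right) \left(G - 97\right) = \left(-138 + G\right) \left(-97 + G\right)$)
$h{\left(20 \right)} - 24761 = \left(13386 + 20^{2} - 4700\right) - 24761 = \left(13386 + 400 - 4700\right) - 24761 = 9086 - 24761 = -15675$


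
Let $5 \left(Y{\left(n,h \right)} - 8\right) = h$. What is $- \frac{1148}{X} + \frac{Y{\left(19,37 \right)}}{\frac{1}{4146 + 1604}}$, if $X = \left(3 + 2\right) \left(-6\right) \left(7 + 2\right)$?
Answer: $\frac{11954824}{135} \approx 88554.0$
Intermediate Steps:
$X = -270$ ($X = 5 \left(-6\right) 9 = \left(-30\right) 9 = -270$)
$Y{\left(n,h \right)} = 8 + \frac{h}{5}$
$- \frac{1148}{X} + \frac{Y{\left(19,37 \right)}}{\frac{1}{4146 + 1604}} = - \frac{1148}{-270} + \frac{8 + \frac{1}{5} \cdot 37}{\frac{1}{4146 + 1604}} = \left(-1148\right) \left(- \frac{1}{270}\right) + \frac{8 + \frac{37}{5}}{\frac{1}{5750}} = \frac{574}{135} + \frac{77 \frac{1}{\frac{1}{5750}}}{5} = \frac{574}{135} + \frac{77}{5} \cdot 5750 = \frac{574}{135} + 88550 = \frac{11954824}{135}$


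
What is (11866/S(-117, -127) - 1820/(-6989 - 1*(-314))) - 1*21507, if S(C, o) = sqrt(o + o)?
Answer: -28711481/1335 - 5933*I*sqrt(254)/127 ≈ -21507.0 - 744.54*I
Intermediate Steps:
S(C, o) = sqrt(2)*sqrt(o) (S(C, o) = sqrt(2*o) = sqrt(2)*sqrt(o))
(11866/S(-117, -127) - 1820/(-6989 - 1*(-314))) - 1*21507 = (11866/((sqrt(2)*sqrt(-127))) - 1820/(-6989 - 1*(-314))) - 1*21507 = (11866/((sqrt(2)*(I*sqrt(127)))) - 1820/(-6989 + 314)) - 21507 = (11866/((I*sqrt(254))) - 1820/(-6675)) - 21507 = (11866*(-I*sqrt(254)/254) - 1820*(-1/6675)) - 21507 = (-5933*I*sqrt(254)/127 + 364/1335) - 21507 = (364/1335 - 5933*I*sqrt(254)/127) - 21507 = -28711481/1335 - 5933*I*sqrt(254)/127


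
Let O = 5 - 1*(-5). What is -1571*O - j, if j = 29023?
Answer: -44733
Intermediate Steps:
O = 10 (O = 5 + 5 = 10)
-1571*O - j = -1571*10 - 1*29023 = -15710 - 29023 = -44733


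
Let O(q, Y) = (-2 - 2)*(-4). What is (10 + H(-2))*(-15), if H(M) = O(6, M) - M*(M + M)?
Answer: -270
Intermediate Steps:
O(q, Y) = 16 (O(q, Y) = -4*(-4) = 16)
H(M) = 16 - 2*M**2 (H(M) = 16 - M*(M + M) = 16 - M*2*M = 16 - 2*M**2)
(10 + H(-2))*(-15) = (10 + (16 - 2*(-2)**2))*(-15) = (10 + (16 - 2*4))*(-15) = (10 + (16 - 8))*(-15) = (10 + 8)*(-15) = 18*(-15) = -270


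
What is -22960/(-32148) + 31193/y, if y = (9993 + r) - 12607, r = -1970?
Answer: -74795327/12280536 ≈ -6.0906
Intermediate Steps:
y = -4584 (y = (9993 - 1970) - 12607 = 8023 - 12607 = -4584)
-22960/(-32148) + 31193/y = -22960/(-32148) + 31193/(-4584) = -22960*(-1/32148) + 31193*(-1/4584) = 5740/8037 - 31193/4584 = -74795327/12280536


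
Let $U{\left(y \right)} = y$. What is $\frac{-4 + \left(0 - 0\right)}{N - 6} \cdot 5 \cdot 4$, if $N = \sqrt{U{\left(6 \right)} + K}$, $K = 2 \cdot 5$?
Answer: $40$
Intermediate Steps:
$K = 10$
$N = 4$ ($N = \sqrt{6 + 10} = \sqrt{16} = 4$)
$\frac{-4 + \left(0 - 0\right)}{N - 6} \cdot 5 \cdot 4 = \frac{-4 + \left(0 - 0\right)}{4 - 6} \cdot 5 \cdot 4 = \frac{-4 + \left(0 + 0\right)}{-2} \cdot 5 \cdot 4 = \left(-4 + 0\right) \left(- \frac{1}{2}\right) 5 \cdot 4 = \left(-4\right) \left(- \frac{1}{2}\right) 5 \cdot 4 = 2 \cdot 5 \cdot 4 = 10 \cdot 4 = 40$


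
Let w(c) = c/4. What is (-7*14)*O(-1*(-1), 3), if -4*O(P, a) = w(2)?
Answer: 49/4 ≈ 12.250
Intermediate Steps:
w(c) = c/4 (w(c) = c*(¼) = c/4)
O(P, a) = -⅛ (O(P, a) = -2/16 = -¼*½ = -⅛)
(-7*14)*O(-1*(-1), 3) = -7*14*(-⅛) = -98*(-⅛) = 49/4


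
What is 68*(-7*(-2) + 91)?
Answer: 7140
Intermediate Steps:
68*(-7*(-2) + 91) = 68*(14 + 91) = 68*105 = 7140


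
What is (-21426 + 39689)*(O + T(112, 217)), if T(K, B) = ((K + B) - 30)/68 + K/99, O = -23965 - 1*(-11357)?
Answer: -1549429979657/6732 ≈ -2.3016e+8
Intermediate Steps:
O = -12608 (O = -23965 + 11357 = -12608)
T(K, B) = -15/34 + B/68 + 167*K/6732 (T(K, B) = ((B + K) - 30)*(1/68) + K*(1/99) = (-30 + B + K)*(1/68) + K/99 = (-15/34 + B/68 + K/68) + K/99 = -15/34 + B/68 + 167*K/6732)
(-21426 + 39689)*(O + T(112, 217)) = (-21426 + 39689)*(-12608 + (-15/34 + (1/68)*217 + (167/6732)*112)) = 18263*(-12608 + (-15/34 + 217/68 + 4676/1683)) = 18263*(-12608 + 37217/6732) = 18263*(-84839839/6732) = -1549429979657/6732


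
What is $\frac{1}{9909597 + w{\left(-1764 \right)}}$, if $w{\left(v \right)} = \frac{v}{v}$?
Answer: $\frac{1}{9909598} \approx 1.0091 \cdot 10^{-7}$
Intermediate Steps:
$w{\left(v \right)} = 1$
$\frac{1}{9909597 + w{\left(-1764 \right)}} = \frac{1}{9909597 + 1} = \frac{1}{9909598}$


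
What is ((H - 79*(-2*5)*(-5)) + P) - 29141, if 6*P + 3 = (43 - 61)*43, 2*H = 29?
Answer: -33206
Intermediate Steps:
H = 29/2 (H = (½)*29 = 29/2 ≈ 14.500)
P = -259/2 (P = -½ + ((43 - 61)*43)/6 = -½ + (-18*43)/6 = -½ + (⅙)*(-774) = -½ - 129 = -259/2 ≈ -129.50)
((H - 79*(-2*5)*(-5)) + P) - 29141 = ((29/2 - 79*(-2*5)*(-5)) - 259/2) - 29141 = ((29/2 - (-790)*(-5)) - 259/2) - 29141 = ((29/2 - 79*50) - 259/2) - 29141 = ((29/2 - 3950) - 259/2) - 29141 = (-7871/2 - 259/2) - 29141 = -4065 - 29141 = -33206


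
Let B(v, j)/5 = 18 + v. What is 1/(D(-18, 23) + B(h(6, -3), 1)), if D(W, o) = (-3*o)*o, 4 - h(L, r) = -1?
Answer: -1/1472 ≈ -0.00067935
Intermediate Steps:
h(L, r) = 5 (h(L, r) = 4 - 1*(-1) = 4 + 1 = 5)
B(v, j) = 90 + 5*v (B(v, j) = 5*(18 + v) = 90 + 5*v)
D(W, o) = -3*o**2
1/(D(-18, 23) + B(h(6, -3), 1)) = 1/(-3*23**2 + (90 + 5*5)) = 1/(-3*529 + (90 + 25)) = 1/(-1587 + 115) = 1/(-1472) = -1/1472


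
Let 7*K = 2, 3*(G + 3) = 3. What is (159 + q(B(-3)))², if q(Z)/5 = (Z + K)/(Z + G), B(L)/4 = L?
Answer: 63936016/2401 ≈ 26629.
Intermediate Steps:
G = -2 (G = -3 + (⅓)*3 = -3 + 1 = -2)
K = 2/7 (K = (⅐)*2 = 2/7 ≈ 0.28571)
B(L) = 4*L
q(Z) = 5*(2/7 + Z)/(-2 + Z) (q(Z) = 5*((Z + 2/7)/(Z - 2)) = 5*((2/7 + Z)/(-2 + Z)) = 5*(2/7 + Z)/(-2 + Z))
(159 + q(B(-3)))² = (159 + 5*(2 + 7*(4*(-3)))/(7*(-2 + 4*(-3))))² = (159 + 5*(2 + 7*(-12))/(7*(-2 - 12)))² = (159 + (5/7)*(2 - 84)/(-14))² = (159 + (5/7)*(-1/14)*(-82))² = (159 + 205/49)² = (7996/49)² = 63936016/2401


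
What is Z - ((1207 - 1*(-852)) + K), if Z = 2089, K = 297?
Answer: -267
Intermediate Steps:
Z - ((1207 - 1*(-852)) + K) = 2089 - ((1207 - 1*(-852)) + 297) = 2089 - ((1207 + 852) + 297) = 2089 - (2059 + 297) = 2089 - 1*2356 = 2089 - 2356 = -267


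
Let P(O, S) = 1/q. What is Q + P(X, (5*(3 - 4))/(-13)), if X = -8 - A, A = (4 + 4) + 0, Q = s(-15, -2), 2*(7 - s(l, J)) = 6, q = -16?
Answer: 63/16 ≈ 3.9375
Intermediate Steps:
s(l, J) = 4 (s(l, J) = 7 - ½*6 = 7 - 3 = 4)
Q = 4
A = 8 (A = 8 + 0 = 8)
X = -16 (X = -8 - 1*8 = -8 - 8 = -16)
P(O, S) = -1/16 (P(O, S) = 1/(-16) = 1*(-1/16) = -1/16)
Q + P(X, (5*(3 - 4))/(-13)) = 4 - 1/16 = 63/16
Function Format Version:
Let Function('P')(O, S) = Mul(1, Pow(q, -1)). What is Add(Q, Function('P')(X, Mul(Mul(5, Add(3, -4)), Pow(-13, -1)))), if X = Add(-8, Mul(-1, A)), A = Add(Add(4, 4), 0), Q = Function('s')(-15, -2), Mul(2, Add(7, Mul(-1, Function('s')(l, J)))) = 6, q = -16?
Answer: Rational(63, 16) ≈ 3.9375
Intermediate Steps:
Function('s')(l, J) = 4 (Function('s')(l, J) = Add(7, Mul(Rational(-1, 2), 6)) = Add(7, -3) = 4)
Q = 4
A = 8 (A = Add(8, 0) = 8)
X = -16 (X = Add(-8, Mul(-1, 8)) = Add(-8, -8) = -16)
Function('P')(O, S) = Rational(-1, 16) (Function('P')(O, S) = Mul(1, Pow(-16, -1)) = Mul(1, Rational(-1, 16)) = Rational(-1, 16))
Add(Q, Function('P')(X, Mul(Mul(5, Add(3, -4)), Pow(-13, -1)))) = Add(4, Rational(-1, 16)) = Rational(63, 16)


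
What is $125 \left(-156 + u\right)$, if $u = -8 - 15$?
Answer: $-22375$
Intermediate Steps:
$u = -23$ ($u = -8 - 15 = -23$)
$125 \left(-156 + u\right) = 125 \left(-156 - 23\right) = 125 \left(-179\right) = -22375$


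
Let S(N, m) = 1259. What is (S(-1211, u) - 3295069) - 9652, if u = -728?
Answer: -3303462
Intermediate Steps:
(S(-1211, u) - 3295069) - 9652 = (1259 - 3295069) - 9652 = -3293810 - 9652 = -3303462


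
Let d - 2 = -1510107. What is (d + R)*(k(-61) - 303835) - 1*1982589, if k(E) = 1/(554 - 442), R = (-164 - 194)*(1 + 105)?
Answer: 52679276926539/112 ≈ 4.7035e+11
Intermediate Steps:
d = -1510105 (d = 2 - 1510107 = -1510105)
R = -37948 (R = -358*106 = -37948)
k(E) = 1/112
(d + R)*(k(-61) - 303835) - 1*1982589 = (-1510105 - 37948)*(1/112 - 303835) - 1*1982589 = -1548053*(-34029519/112) - 1982589 = 52679498976507/112 - 1982589 = 52679276926539/112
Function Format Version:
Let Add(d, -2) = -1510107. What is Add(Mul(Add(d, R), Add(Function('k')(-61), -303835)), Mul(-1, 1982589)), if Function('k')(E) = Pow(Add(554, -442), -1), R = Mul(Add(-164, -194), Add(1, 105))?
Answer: Rational(52679276926539, 112) ≈ 4.7035e+11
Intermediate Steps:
d = -1510105 (d = Add(2, -1510107) = -1510105)
R = -37948 (R = Mul(-358, 106) = -37948)
Function('k')(E) = Rational(1, 112) (Function('k')(E) = Pow(112, -1) = Rational(1, 112))
Add(Mul(Add(d, R), Add(Function('k')(-61), -303835)), Mul(-1, 1982589)) = Add(Mul(Add(-1510105, -37948), Add(Rational(1, 112), -303835)), Mul(-1, 1982589)) = Add(Mul(-1548053, Rational(-34029519, 112)), -1982589) = Add(Rational(52679498976507, 112), -1982589) = Rational(52679276926539, 112)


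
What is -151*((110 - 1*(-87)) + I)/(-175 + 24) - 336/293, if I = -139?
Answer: 16658/293 ≈ 56.853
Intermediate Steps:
-151*((110 - 1*(-87)) + I)/(-175 + 24) - 336/293 = -151*((110 - 1*(-87)) - 139)/(-175 + 24) - 336/293 = -151/((-151/((110 + 87) - 139))) - 336*1/293 = -151/((-151/(197 - 139))) - 336/293 = -151/((-151/58)) - 336/293 = -151/((-151*1/58)) - 336/293 = -151/(-151/58) - 336/293 = -151*(-58/151) - 336/293 = 58 - 336/293 = 16658/293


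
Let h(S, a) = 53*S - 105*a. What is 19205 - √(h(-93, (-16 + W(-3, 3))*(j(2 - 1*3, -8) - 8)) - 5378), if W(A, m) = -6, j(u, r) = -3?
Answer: 19205 - I*√35717 ≈ 19205.0 - 188.99*I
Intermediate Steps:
h(S, a) = -105*a + 53*S
19205 - √(h(-93, (-16 + W(-3, 3))*(j(2 - 1*3, -8) - 8)) - 5378) = 19205 - √((-105*(-16 - 6)*(-3 - 8) + 53*(-93)) - 5378) = 19205 - √((-(-2310)*(-11) - 4929) - 5378) = 19205 - √((-105*242 - 4929) - 5378) = 19205 - √((-25410 - 4929) - 5378) = 19205 - √(-30339 - 5378) = 19205 - √(-35717) = 19205 - I*√35717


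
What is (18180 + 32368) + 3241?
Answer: 53789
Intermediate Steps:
(18180 + 32368) + 3241 = 50548 + 3241 = 53789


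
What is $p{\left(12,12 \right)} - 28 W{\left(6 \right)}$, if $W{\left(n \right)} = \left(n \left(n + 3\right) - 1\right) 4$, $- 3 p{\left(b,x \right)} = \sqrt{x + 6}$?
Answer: $-5936 - \sqrt{2} \approx -5937.4$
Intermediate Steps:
$p{\left(b,x \right)} = - \frac{\sqrt{6 + x}}{3}$ ($p{\left(b,x \right)} = - \frac{\sqrt{x + 6}}{3} = - \frac{\sqrt{6 + x}}{3}$)
$W{\left(n \right)} = -4 + 4 n \left(3 + n\right)$ ($W{\left(n \right)} = \left(n \left(3 + n\right) - 1\right) 4 = \left(-1 + n \left(3 + n\right)\right) 4 = -4 + 4 n \left(3 + n\right)$)
$p{\left(12,12 \right)} - 28 W{\left(6 \right)} = - \frac{\sqrt{6 + 12}}{3} - 28 \left(-4 + 4 \cdot 6^{2} + 12 \cdot 6\right) = - \frac{\sqrt{18}}{3} - 28 \left(-4 + 4 \cdot 36 + 72\right) = - \frac{3 \sqrt{2}}{3} - 28 \left(-4 + 144 + 72\right) = - \sqrt{2} - 5936 = -5936 - \sqrt{2}$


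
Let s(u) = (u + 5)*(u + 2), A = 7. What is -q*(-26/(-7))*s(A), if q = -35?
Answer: 14040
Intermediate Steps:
s(u) = (2 + u)*(5 + u) (s(u) = (5 + u)*(2 + u) = (2 + u)*(5 + u))
-q*(-26/(-7))*s(A) = -(-(-910)/(-7))*(10 + 7**2 + 7*7) = -(-(-910)*(-1)/7)*(10 + 49 + 49) = -(-35*26/7)*108 = -(-130)*108 = -1*(-14040) = 14040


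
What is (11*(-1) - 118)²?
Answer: 16641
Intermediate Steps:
(11*(-1) - 118)² = (-11 - 118)² = (-129)² = 16641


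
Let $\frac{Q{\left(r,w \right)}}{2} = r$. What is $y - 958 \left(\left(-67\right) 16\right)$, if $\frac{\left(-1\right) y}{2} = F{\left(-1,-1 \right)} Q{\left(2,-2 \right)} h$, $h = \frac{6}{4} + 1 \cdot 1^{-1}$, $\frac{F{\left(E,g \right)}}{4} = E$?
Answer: $1027056$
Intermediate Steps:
$Q{\left(r,w \right)} = 2 r$
$F{\left(E,g \right)} = 4 E$
$h = \frac{5}{2}$ ($h = 6 \cdot \frac{1}{4} + 1 \cdot 1 = \frac{3}{2} + 1 = \frac{5}{2} \approx 2.5$)
$y = 80$ ($y = - 2 \cdot 4 \left(-1\right) 2 \cdot 2 \cdot \frac{5}{2} = - 2 \left(-4\right) 4 \cdot \frac{5}{2} = - 2 \left(\left(-16\right) \frac{5}{2}\right) = \left(-2\right) \left(-40\right) = 80$)
$y - 958 \left(\left(-67\right) 16\right) = 80 - 958 \left(\left(-67\right) 16\right) = 80 - -1026976 = 80 + 1026976 = 1027056$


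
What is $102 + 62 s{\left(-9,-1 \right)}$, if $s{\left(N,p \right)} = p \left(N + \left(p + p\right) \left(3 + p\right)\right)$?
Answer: $908$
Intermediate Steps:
$s{\left(N,p \right)} = p \left(N + 2 p \left(3 + p\right)\right)$
$102 + 62 s{\left(-9,-1 \right)} = 102 + 62 \left(- (-9 + 2 \left(-1\right)^{2} + 6 \left(-1\right))\right) = 102 + 62 \left(- (-9 + 2 \cdot 1 - 6)\right) = 102 + 62 \left(- (-9 + 2 - 6)\right) = 102 + 62 \left(\left(-1\right) \left(-13\right)\right) = 102 + 62 \cdot 13 = 102 + 806 = 908$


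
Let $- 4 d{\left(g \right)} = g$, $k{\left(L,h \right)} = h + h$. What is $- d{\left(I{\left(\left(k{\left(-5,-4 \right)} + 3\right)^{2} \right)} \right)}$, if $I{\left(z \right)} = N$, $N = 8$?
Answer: $2$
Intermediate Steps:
$k{\left(L,h \right)} = 2 h$
$I{\left(z \right)} = 8$
$d{\left(g \right)} = - \frac{g}{4}$
$- d{\left(I{\left(\left(k{\left(-5,-4 \right)} + 3\right)^{2} \right)} \right)} = - \frac{\left(-1\right) 8}{4} = \left(-1\right) \left(-2\right) = 2$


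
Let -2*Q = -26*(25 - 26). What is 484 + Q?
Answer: 471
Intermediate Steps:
Q = -13 (Q = -(-13)*(25 - 26) = -(-13)*(-1) = -1/2*26 = -13)
484 + Q = 484 - 13 = 471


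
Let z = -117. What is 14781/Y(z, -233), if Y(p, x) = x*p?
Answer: 379/699 ≈ 0.54220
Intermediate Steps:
Y(p, x) = p*x
14781/Y(z, -233) = 14781/((-117*(-233))) = 14781/27261 = 14781*(1/27261) = 379/699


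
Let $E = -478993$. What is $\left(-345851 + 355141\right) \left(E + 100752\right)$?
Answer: $-3513858890$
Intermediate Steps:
$\left(-345851 + 355141\right) \left(E + 100752\right) = \left(-345851 + 355141\right) \left(-478993 + 100752\right) = 9290 \left(-378241\right) = -3513858890$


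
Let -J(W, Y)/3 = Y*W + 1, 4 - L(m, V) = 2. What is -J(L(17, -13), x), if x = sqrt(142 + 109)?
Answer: 3 + 6*sqrt(251) ≈ 98.058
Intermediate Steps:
L(m, V) = 2 (L(m, V) = 4 - 1*2 = 4 - 2 = 2)
x = sqrt(251) ≈ 15.843
J(W, Y) = -3 - 3*W*Y (J(W, Y) = -3*(Y*W + 1) = -3*(W*Y + 1) = -3*(1 + W*Y) = -3 - 3*W*Y)
-J(L(17, -13), x) = -(-3 - 3*2*sqrt(251)) = -(-3 - 6*sqrt(251)) = 3 + 6*sqrt(251)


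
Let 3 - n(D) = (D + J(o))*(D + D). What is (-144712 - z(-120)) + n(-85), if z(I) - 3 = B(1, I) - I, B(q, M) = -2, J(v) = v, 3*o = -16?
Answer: -480560/3 ≈ -1.6019e+5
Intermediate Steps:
o = -16/3 (o = (⅓)*(-16) = -16/3 ≈ -5.3333)
n(D) = 3 - 2*D*(-16/3 + D) (n(D) = 3 - (D - 16/3)*(D + D) = 3 - (-16/3 + D)*2*D = 3 - 2*D*(-16/3 + D))
z(I) = 1 - I (z(I) = 3 + (-2 - I) = 1 - I)
(-144712 - z(-120)) + n(-85) = (-144712 - (1 - 1*(-120))) + (3 - 2*(-85)² + (32/3)*(-85)) = (-144712 - (1 + 120)) + (3 - 2*7225 - 2720/3) = (-144712 - 1*121) + (3 - 14450 - 2720/3) = (-144712 - 121) - 46061/3 = -144833 - 46061/3 = -480560/3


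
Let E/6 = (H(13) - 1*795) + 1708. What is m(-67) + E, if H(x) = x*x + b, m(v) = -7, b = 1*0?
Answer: 6485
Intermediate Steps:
b = 0
H(x) = x**2 (H(x) = x*x + 0 = x**2 + 0 = x**2)
E = 6492 (E = 6*((13**2 - 1*795) + 1708) = 6*((169 - 795) + 1708) = 6*(-626 + 1708) = 6*1082 = 6492)
m(-67) + E = -7 + 6492 = 6485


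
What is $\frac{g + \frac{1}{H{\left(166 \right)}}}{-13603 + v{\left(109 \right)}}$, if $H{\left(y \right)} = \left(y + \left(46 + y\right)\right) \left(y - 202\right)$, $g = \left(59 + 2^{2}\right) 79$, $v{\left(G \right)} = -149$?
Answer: $- \frac{67727015}{187137216} \approx -0.36191$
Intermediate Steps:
$g = 4977$ ($g = \left(59 + 4\right) 79 = 63 \cdot 79 = 4977$)
$H{\left(y \right)} = \left(-202 + y\right) \left(46 + 2 y\right)$ ($H{\left(y \right)} = \left(46 + 2 y\right) \left(-202 + y\right) = \left(-202 + y\right) \left(46 + 2 y\right)$)
$\frac{g + \frac{1}{H{\left(166 \right)}}}{-13603 + v{\left(109 \right)}} = \frac{4977 + \frac{1}{-9292 - 59428 + 2 \cdot 166^{2}}}{-13603 - 149} = \frac{4977 + \frac{1}{-9292 - 59428 + 2 \cdot 27556}}{-13752} = \left(4977 + \frac{1}{-9292 - 59428 + 55112}\right) \left(- \frac{1}{13752}\right) = \left(4977 + \frac{1}{-13608}\right) \left(- \frac{1}{13752}\right) = \left(4977 - \frac{1}{13608}\right) \left(- \frac{1}{13752}\right) = \frac{67727015}{13608} \left(- \frac{1}{13752}\right) = - \frac{67727015}{187137216}$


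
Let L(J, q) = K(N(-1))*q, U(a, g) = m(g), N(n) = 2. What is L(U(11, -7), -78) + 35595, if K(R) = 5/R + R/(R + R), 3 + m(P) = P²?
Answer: 35361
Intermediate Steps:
m(P) = -3 + P²
U(a, g) = -3 + g²
K(R) = ½ + 5/R (K(R) = 5/R + R/((2*R)) = 5/R + R*(1/(2*R)) = 5/R + ½ = ½ + 5/R)
L(J, q) = 3*q (L(J, q) = ((½)*(10 + 2)/2)*q = ((½)*(½)*12)*q = 3*q)
L(U(11, -7), -78) + 35595 = 3*(-78) + 35595 = -234 + 35595 = 35361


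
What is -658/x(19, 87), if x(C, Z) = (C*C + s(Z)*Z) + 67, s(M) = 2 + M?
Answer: -658/8171 ≈ -0.080529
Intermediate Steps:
x(C, Z) = 67 + C**2 + Z*(2 + Z) (x(C, Z) = (C*C + (2 + Z)*Z) + 67 = (C**2 + Z*(2 + Z)) + 67 = 67 + C**2 + Z*(2 + Z))
-658/x(19, 87) = -658/(67 + 19**2 + 87*(2 + 87)) = -658/(67 + 361 + 87*89) = -658/(67 + 361 + 7743) = -658/8171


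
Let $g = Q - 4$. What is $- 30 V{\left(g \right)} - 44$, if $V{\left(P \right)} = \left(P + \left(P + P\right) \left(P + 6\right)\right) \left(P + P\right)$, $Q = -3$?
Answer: $2896$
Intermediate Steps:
$g = -7$ ($g = -3 - 4 = -7$)
$V{\left(P \right)} = 2 P \left(P + 2 P \left(6 + P\right)\right)$ ($V{\left(P \right)} = \left(P + 2 P \left(6 + P\right)\right) 2 P = 2 P \left(P + 2 P \left(6 + P\right)\right)$)
$- 30 V{\left(g \right)} - 44 = - 30 \left(-7\right)^{2} \left(26 + 4 \left(-7\right)\right) - 44 = - 30 \cdot 49 \left(26 - 28\right) - 44 = - 30 \cdot 49 \left(-2\right) - 44 = \left(-30\right) \left(-98\right) - 44 = 2940 - 44 = 2896$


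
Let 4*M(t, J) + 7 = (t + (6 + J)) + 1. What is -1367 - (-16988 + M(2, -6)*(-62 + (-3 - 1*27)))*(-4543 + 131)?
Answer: -74546519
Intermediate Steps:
M(t, J) = J/4 + t/4 (M(t, J) = -7/4 + ((t + (6 + J)) + 1)/4 = -7/4 + ((6 + J + t) + 1)/4 = -7/4 + (7 + J + t)/4 = -7/4 + (7/4 + J/4 + t/4) = J/4 + t/4)
-1367 - (-16988 + M(2, -6)*(-62 + (-3 - 1*27)))*(-4543 + 131) = -1367 - (-16988 + ((1/4)*(-6) + (1/4)*2)*(-62 + (-3 - 1*27)))*(-4543 + 131) = -1367 - (-16988 + (-3/2 + 1/2)*(-62 + (-3 - 27)))*(-4412) = -1367 - (-16988 - (-62 - 30))*(-4412) = -1367 - (-16988 - 1*(-92))*(-4412) = -1367 - (-16988 + 92)*(-4412) = -1367 - (-16896)*(-4412) = -1367 - 1*74545152 = -1367 - 74545152 = -74546519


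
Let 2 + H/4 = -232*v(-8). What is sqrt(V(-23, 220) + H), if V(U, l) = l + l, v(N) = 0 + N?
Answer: 4*sqrt(491) ≈ 88.634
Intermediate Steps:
v(N) = N
V(U, l) = 2*l
H = 7416 (H = -8 + 4*(-232*(-8)) = -8 + 4*1856 = -8 + 7424 = 7416)
sqrt(V(-23, 220) + H) = sqrt(2*220 + 7416) = sqrt(440 + 7416) = sqrt(7856) = 4*sqrt(491)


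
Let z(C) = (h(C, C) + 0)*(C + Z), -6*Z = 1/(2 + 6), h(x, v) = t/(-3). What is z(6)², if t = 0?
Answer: 0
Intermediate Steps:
h(x, v) = 0 (h(x, v) = 0/(-3) = 0*(-⅓) = 0)
Z = -1/48 (Z = -1/(6*(2 + 6)) = -⅙/8 = -⅙*⅛ = -1/48 ≈ -0.020833)
z(C) = 0 (z(C) = (0 + 0)*(C - 1/48) = 0*(-1/48 + C) = 0)
z(6)² = 0² = 0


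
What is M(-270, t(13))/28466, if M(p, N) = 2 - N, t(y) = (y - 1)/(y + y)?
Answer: 10/185029 ≈ 5.4046e-5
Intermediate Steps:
t(y) = (-1 + y)/(2*y) (t(y) = (-1 + y)/((2*y)) = (-1 + y)*(1/(2*y)) = (-1 + y)/(2*y))
M(-270, t(13))/28466 = (2 - (-1 + 13)/(2*13))/28466 = (2 - 12/(2*13))*(1/28466) = (2 - 1*6/13)*(1/28466) = (2 - 6/13)*(1/28466) = (20/13)*(1/28466) = 10/185029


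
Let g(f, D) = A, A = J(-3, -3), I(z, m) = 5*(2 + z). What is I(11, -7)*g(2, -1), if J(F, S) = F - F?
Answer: 0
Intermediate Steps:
I(z, m) = 10 + 5*z
J(F, S) = 0
A = 0
g(f, D) = 0
I(11, -7)*g(2, -1) = (10 + 5*11)*0 = (10 + 55)*0 = 65*0 = 0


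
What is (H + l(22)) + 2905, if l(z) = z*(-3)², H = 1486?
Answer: 4589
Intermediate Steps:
l(z) = 9*z (l(z) = z*9 = 9*z)
(H + l(22)) + 2905 = (1486 + 9*22) + 2905 = (1486 + 198) + 2905 = 1684 + 2905 = 4589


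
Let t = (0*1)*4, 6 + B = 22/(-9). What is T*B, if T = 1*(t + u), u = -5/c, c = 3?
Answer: 380/27 ≈ 14.074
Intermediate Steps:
B = -76/9 (B = -6 + 22/(-9) = -6 + 22*(-⅑) = -6 - 22/9 = -76/9 ≈ -8.4444)
u = -5/3 ≈ -1.6667
t = 0 (t = 0*4 = 0)
T = -5/3 (T = 1*(0 - 5/3) = 1*(-5/3) = -5/3 ≈ -1.6667)
T*B = -5/3*(-76/9) = 380/27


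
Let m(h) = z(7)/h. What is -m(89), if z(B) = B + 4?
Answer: -11/89 ≈ -0.12360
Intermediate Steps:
z(B) = 4 + B
m(h) = 11/h (m(h) = (4 + 7)/h = 11/h)
-m(89) = -11/89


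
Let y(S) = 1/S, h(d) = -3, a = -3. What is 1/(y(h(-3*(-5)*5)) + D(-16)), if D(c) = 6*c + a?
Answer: -3/298 ≈ -0.010067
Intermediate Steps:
D(c) = -3 + 6*c (D(c) = 6*c - 3 = -3 + 6*c)
1/(y(h(-3*(-5)*5)) + D(-16)) = 1/(1/(-3) + (-3 + 6*(-16))) = 1/(-⅓ + (-3 - 96)) = 1/(-⅓ - 99) = 1/(-298/3) = -3/298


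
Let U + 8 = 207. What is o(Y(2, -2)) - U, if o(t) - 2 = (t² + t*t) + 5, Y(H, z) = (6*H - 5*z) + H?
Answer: 960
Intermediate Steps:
U = 199 (U = -8 + 207 = 199)
Y(H, z) = -5*z + 7*H (Y(H, z) = (-5*z + 6*H) + H = -5*z + 7*H)
o(t) = 7 + 2*t² (o(t) = 2 + ((t² + t*t) + 5) = 2 + ((t² + t²) + 5) = 2 + (2*t² + 5) = 2 + (5 + 2*t²) = 7 + 2*t²)
o(Y(2, -2)) - U = (7 + 2*(-5*(-2) + 7*2)²) - 1*199 = (7 + 2*(10 + 14)²) - 199 = (7 + 2*24²) - 199 = (7 + 2*576) - 199 = (7 + 1152) - 199 = 1159 - 199 = 960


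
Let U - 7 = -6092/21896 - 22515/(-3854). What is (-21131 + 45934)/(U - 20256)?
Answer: -130815957797/106767911184 ≈ -1.2252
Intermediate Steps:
U = 66263760/5274199 (U = 7 + (-6092/21896 - 22515/(-3854)) = 7 + (-6092*1/21896 - 22515*(-1/3854)) = 7 + (-1523/5474 + 22515/3854) = 7 + 29344367/5274199 = 66263760/5274199 ≈ 12.564)
(-21131 + 45934)/(U - 20256) = (-21131 + 45934)/(66263760/5274199 - 20256) = 24803/(-106767911184/5274199) = 24803*(-5274199/106767911184) = -130815957797/106767911184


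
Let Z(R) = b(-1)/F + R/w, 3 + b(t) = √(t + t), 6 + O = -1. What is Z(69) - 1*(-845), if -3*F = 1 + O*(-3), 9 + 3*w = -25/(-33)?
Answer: 2454323/2992 - 3*I*√2/22 ≈ 820.29 - 0.19285*I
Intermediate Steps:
O = -7 (O = -6 - 1 = -7)
b(t) = -3 + √2*√t (b(t) = -3 + √(t + t) = -3 + √(2*t) = -3 + √2*√t)
w = -272/99 (w = -3 + (-25/(-33))/3 = -3 + (-25*(-1/33))/3 = -3 + (⅓)*(25/33) = -3 + 25/99 = -272/99 ≈ -2.7475)
F = -22/3 (F = -(1 - 7*(-3))/3 = -(1 + 21)/3 = -⅓*22 = -22/3 ≈ -7.3333)
Z(R) = 9/22 - 99*R/272 - 3*I*√2/22 (Z(R) = (-3 + √2*√(-1))/(-22/3) + R/(-272/99) = (-3 + √2*I)*(-3/22) + R*(-99/272) = (-3 + I*√2)*(-3/22) - 99*R/272 = (9/22 - 3*I*√2/22) - 99*R/272 = 9/22 - 99*R/272 - 3*I*√2/22)
Z(69) - 1*(-845) = (9/22 - 99/272*69 - 3*I*√2/22) - 1*(-845) = (9/22 - 6831/272 - 3*I*√2/22) + 845 = (-73917/2992 - 3*I*√2/22) + 845 = 2454323/2992 - 3*I*√2/22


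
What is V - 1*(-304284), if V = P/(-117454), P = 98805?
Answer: 35739274131/117454 ≈ 3.0428e+5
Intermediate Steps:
V = -98805/117454 (V = 98805/(-117454) = 98805*(-1/117454) = -98805/117454 ≈ -0.84122)
V - 1*(-304284) = -98805/117454 - 1*(-304284) = -98805/117454 + 304284 = 35739274131/117454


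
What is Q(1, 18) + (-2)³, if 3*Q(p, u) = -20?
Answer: -44/3 ≈ -14.667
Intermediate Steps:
Q(p, u) = -20/3 (Q(p, u) = (⅓)*(-20) = -20/3)
Q(1, 18) + (-2)³ = -20/3 + (-2)³ = -20/3 - 8 = -44/3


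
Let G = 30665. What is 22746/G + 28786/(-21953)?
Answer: -383379752/673188745 ≈ -0.56950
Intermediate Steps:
22746/G + 28786/(-21953) = 22746/30665 + 28786/(-21953) = 22746*(1/30665) + 28786*(-1/21953) = 22746/30665 - 28786/21953 = -383379752/673188745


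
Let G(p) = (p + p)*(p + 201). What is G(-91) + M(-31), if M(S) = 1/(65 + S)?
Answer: -680679/34 ≈ -20020.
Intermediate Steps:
G(p) = 2*p*(201 + p) (G(p) = (2*p)*(201 + p) = 2*p*(201 + p))
G(-91) + M(-31) = 2*(-91)*(201 - 91) + 1/(65 - 31) = 2*(-91)*110 + 1/34 = -20020 + 1/34 = -680679/34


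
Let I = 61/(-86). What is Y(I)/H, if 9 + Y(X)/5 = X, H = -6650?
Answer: 167/22876 ≈ 0.0073002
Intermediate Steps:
I = -61/86 (I = 61*(-1/86) = -61/86 ≈ -0.70930)
Y(X) = -45 + 5*X
Y(I)/H = (-45 + 5*(-61/86))/(-6650) = (-45 - 305/86)*(-1/6650) = -4175/86*(-1/6650) = 167/22876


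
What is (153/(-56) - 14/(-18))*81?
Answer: -8865/56 ≈ -158.30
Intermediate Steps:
(153/(-56) - 14/(-18))*81 = (153*(-1/56) - 14*(-1/18))*81 = (-153/56 + 7/9)*81 = -985/504*81 = -8865/56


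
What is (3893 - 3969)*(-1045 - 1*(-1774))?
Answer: -55404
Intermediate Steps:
(3893 - 3969)*(-1045 - 1*(-1774)) = -76*(-1045 + 1774) = -76*729 = -55404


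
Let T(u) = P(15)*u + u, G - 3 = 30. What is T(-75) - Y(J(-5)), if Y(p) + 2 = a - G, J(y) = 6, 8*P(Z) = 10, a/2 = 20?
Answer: -695/4 ≈ -173.75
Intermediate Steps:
a = 40 (a = 2*20 = 40)
P(Z) = 5/4 (P(Z) = (⅛)*10 = 5/4)
G = 33 (G = 3 + 30 = 33)
T(u) = 9*u/4 (T(u) = 5*u/4 + u = 9*u/4)
Y(p) = 5 (Y(p) = -2 + (40 - 1*33) = -2 + (40 - 33) = -2 + 7 = 5)
T(-75) - Y(J(-5)) = (9/4)*(-75) - 1*5 = -675/4 - 5 = -695/4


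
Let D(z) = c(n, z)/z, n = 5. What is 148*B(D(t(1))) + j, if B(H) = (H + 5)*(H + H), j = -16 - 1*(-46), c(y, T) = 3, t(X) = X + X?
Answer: 2916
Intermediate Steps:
t(X) = 2*X
j = 30 (j = -16 + 46 = 30)
D(z) = 3/z
B(H) = 2*H*(5 + H) (B(H) = (5 + H)*(2*H) = 2*H*(5 + H))
148*B(D(t(1))) + j = 148*(2*(3/((2*1)))*(5 + 3/((2*1)))) + 30 = 148*(2*(3/2)*(5 + 3/2)) + 30 = 148*(2*(3/2)*(13/2)) + 30 = 148*(39/2) + 30 = 2886 + 30 = 2916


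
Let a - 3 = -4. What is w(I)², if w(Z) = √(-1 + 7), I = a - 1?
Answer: 6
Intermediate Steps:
a = -1 (a = 3 - 4 = -1)
I = -2 (I = -1 - 1 = -2)
w(Z) = √6
w(I)² = (√6)² = 6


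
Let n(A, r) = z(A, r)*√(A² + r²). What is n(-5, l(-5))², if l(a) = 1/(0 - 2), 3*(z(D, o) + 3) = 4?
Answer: 2525/36 ≈ 70.139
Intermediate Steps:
z(D, o) = -5/3 (z(D, o) = -3 + (⅓)*4 = -3 + 4/3 = -5/3)
l(a) = -½ (l(a) = 1/(-2) = -½)
n(A, r) = -5*√(A² + r²)/3
n(-5, l(-5))² = (-5*√((-5)² + (-½)²)/3)² = (-5*√(25 + ¼)/3)² = (-5*√101/6)² = 2525/36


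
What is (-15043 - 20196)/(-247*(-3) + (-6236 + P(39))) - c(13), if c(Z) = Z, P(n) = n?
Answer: -35689/5456 ≈ -6.5412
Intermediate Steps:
(-15043 - 20196)/(-247*(-3) + (-6236 + P(39))) - c(13) = (-15043 - 20196)/(-247*(-3) + (-6236 + 39)) - 1*13 = -35239/(741 - 6197) - 13 = -35239/(-5456) - 13 = -35239*(-1/5456) - 13 = 35239/5456 - 13 = -35689/5456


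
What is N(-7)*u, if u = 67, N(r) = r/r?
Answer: 67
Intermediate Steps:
N(r) = 1
N(-7)*u = 1*67 = 67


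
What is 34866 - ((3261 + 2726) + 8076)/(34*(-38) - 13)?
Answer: 45514193/1305 ≈ 34877.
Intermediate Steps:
34866 - ((3261 + 2726) + 8076)/(34*(-38) - 13) = 34866 - (5987 + 8076)/(-1292 - 13) = 34866 - 14063/(-1305) = 34866 - 14063*(-1)/1305 = 34866 - 1*(-14063/1305) = 34866 + 14063/1305 = 45514193/1305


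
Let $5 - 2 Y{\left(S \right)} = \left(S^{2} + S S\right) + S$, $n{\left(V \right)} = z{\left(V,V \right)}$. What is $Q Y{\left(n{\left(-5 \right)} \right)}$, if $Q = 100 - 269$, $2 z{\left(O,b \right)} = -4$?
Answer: $\frac{169}{2} \approx 84.5$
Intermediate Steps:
$z{\left(O,b \right)} = -2$ ($z{\left(O,b \right)} = \frac{1}{2} \left(-4\right) = -2$)
$n{\left(V \right)} = -2$
$Y{\left(S \right)} = \frac{5}{2} - S^{2} - \frac{S}{2}$ ($Y{\left(S \right)} = \frac{5}{2} - \frac{\left(S^{2} + S S\right) + S}{2} = \frac{5}{2} - \frac{\left(S^{2} + S^{2}\right) + S}{2} = \frac{5}{2} - \frac{2 S^{2} + S}{2} = \frac{5}{2} - \frac{S + 2 S^{2}}{2} = \frac{5}{2} - \left(S^{2} + \frac{S}{2}\right) = \frac{5}{2} - S^{2} - \frac{S}{2}$)
$Q = -169$
$Q Y{\left(n{\left(-5 \right)} \right)} = - 169 \left(\frac{5}{2} - \left(-2\right)^{2} - -1\right) = - 169 \left(\frac{5}{2} - 4 + 1\right) = \left(-169\right) \left(- \frac{1}{2}\right) = \frac{169}{2}$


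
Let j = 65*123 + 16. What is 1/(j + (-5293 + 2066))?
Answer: 1/4784 ≈ 0.00020903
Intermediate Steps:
j = 8011 (j = 7995 + 16 = 8011)
1/(j + (-5293 + 2066)) = 1/(8011 + (-5293 + 2066)) = 1/(8011 - 3227) = 1/4784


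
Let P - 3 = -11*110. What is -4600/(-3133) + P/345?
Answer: -2194531/1080885 ≈ -2.0303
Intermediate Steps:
P = -1207 (P = 3 - 11*110 = 3 - 1210 = -1207)
-4600/(-3133) + P/345 = -4600/(-3133) - 1207/345 = -4600*(-1/3133) - 1207*1/345 = 4600/3133 - 1207/345 = -2194531/1080885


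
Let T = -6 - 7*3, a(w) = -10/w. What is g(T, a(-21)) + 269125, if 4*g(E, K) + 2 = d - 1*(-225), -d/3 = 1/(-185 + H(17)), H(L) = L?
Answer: 60296489/224 ≈ 2.6918e+5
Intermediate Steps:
T = -27 (T = -6 - 21 = -27)
d = 1/56 (d = -3/(-185 + 17) = -3/(-168) = -3*(-1/168) = 1/56 ≈ 0.017857)
g(E, K) = 12489/224 (g(E, K) = -½ + (1/56 - 1*(-225))/4 = -½ + (1/56 + 225)/4 = -½ + (¼)*(12601/56) = -½ + 12601/224 = 12489/224)
g(T, a(-21)) + 269125 = 12489/224 + 269125 = 60296489/224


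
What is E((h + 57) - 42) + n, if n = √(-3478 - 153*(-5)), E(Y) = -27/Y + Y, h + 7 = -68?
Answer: -1191/20 + I*√2713 ≈ -59.55 + 52.086*I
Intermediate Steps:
h = -75 (h = -7 - 68 = -75)
E(Y) = Y - 27/Y
n = I*√2713 (n = √(-3478 + 765) = √(-2713) = I*√2713 ≈ 52.086*I)
E((h + 57) - 42) + n = (((-75 + 57) - 42) - 27/((-75 + 57) - 42)) + I*√2713 = ((-18 - 42) - 27/(-18 - 42)) + I*√2713 = (-60 - 27/(-60)) + I*√2713 = (-60 - 27*(-1/60)) + I*√2713 = (-60 + 9/20) + I*√2713 = -1191/20 + I*√2713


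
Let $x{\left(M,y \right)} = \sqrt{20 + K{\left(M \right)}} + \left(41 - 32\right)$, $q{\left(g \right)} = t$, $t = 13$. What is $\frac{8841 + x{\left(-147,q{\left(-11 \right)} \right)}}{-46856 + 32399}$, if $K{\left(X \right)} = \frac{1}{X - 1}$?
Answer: $- \frac{2950}{4819} - \frac{\sqrt{109483}}{1069818} \approx -0.61247$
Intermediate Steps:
$K{\left(X \right)} = \frac{1}{-1 + X}$
$q{\left(g \right)} = 13$
$x{\left(M,y \right)} = 9 + \sqrt{20 + \frac{1}{-1 + M}}$ ($x{\left(M,y \right)} = \sqrt{20 + \frac{1}{-1 + M}} + \left(41 - 32\right) = \sqrt{20 + \frac{1}{-1 + M}} + 9 = 9 + \sqrt{20 + \frac{1}{-1 + M}}$)
$\frac{8841 + x{\left(-147,q{\left(-11 \right)} \right)}}{-46856 + 32399} = \frac{8841 + \left(9 + \sqrt{\frac{-19 + 20 \left(-147\right)}{-1 - 147}}\right)}{-46856 + 32399} = \frac{8841 + \left(9 + \sqrt{\frac{-19 - 2940}{-148}}\right)}{-14457} = \left(8841 + \left(9 + \sqrt{\left(- \frac{1}{148}\right) \left(-2959\right)}\right)\right) \left(- \frac{1}{14457}\right) = \left(8841 + \left(9 + \sqrt{\frac{2959}{148}}\right)\right) \left(- \frac{1}{14457}\right) = \left(8841 + \left(9 + \frac{\sqrt{109483}}{74}\right)\right) \left(- \frac{1}{14457}\right) = \left(8850 + \frac{\sqrt{109483}}{74}\right) \left(- \frac{1}{14457}\right) = - \frac{2950}{4819} - \frac{\sqrt{109483}}{1069818}$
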